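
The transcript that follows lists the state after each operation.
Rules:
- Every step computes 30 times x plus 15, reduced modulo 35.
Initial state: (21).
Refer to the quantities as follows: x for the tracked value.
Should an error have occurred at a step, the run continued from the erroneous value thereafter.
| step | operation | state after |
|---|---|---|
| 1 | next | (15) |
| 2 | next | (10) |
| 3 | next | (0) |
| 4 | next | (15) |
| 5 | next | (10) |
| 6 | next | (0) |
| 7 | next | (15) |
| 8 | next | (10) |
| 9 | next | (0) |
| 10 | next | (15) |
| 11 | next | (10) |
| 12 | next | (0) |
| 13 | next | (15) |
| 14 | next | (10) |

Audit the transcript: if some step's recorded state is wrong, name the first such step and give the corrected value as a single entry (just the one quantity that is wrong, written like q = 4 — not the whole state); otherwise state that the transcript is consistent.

Recomputing the run from the initial state:
step 1: x = 15
step 2: x = 10
step 3: x = 0
step 4: x = 15
step 5: x = 10
step 6: x = 0
step 7: x = 15
step 8: x = 10
step 9: x = 0
step 10: x = 15
step 11: x = 10
step 12: x = 0
step 13: x = 15
step 14: x = 10
This matches the transcript at every step.

no error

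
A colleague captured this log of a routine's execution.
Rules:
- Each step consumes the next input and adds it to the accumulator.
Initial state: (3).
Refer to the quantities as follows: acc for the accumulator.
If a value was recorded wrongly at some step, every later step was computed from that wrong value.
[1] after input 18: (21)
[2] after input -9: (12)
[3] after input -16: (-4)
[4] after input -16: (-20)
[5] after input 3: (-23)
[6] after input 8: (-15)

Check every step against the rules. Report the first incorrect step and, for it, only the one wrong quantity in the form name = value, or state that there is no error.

step 5, acc = -17

Recomputing the run from the initial state:
step 1: acc = 21
step 2: acc = 12
step 3: acc = -4
step 4: acc = -20
step 5: acc = -17
step 6: acc = -9
The first disagreement with the log is at step 5, where the value should be acc = -17.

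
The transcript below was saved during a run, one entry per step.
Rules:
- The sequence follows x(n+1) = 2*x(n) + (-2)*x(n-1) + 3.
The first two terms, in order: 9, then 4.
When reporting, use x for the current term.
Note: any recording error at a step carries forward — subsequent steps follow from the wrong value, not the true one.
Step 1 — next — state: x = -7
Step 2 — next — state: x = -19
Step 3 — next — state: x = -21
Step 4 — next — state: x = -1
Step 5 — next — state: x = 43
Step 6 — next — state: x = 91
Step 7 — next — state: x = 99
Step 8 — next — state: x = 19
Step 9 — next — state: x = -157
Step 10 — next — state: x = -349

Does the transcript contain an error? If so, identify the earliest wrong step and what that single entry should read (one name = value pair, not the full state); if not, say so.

Step 1: x = 2*(4) + (-2)*(9) + (3) = -7 — consistent with the transcript.
Step 2: x = 2*(-7) + (-2)*(4) + (3) = -19 — matches.
Step 3: x = 2*(-19) + (-2)*(-7) + (3) = -21 — exactly as logged.
Step 4: x = 2*(-21) + (-2)*(-19) + (3) = -1 — no discrepancy.
Step 5: x = 2*(-1) + (-2)*(-21) + (3) = 43 — same as recorded.
Step 6: x = 2*(43) + (-2)*(-1) + (3) = 91 — same as recorded.
Step 7: x = 2*(91) + (-2)*(43) + (3) = 99 — same as recorded.
Step 8: x = 2*(99) + (-2)*(91) + (3) = 19 — exactly as logged.
Step 9: x = 2*(19) + (-2)*(99) + (3) = -157 — same as recorded.
Step 10: x = 2*(-157) + (-2)*(19) + (3) = -349 — confirmed correct.
Every step is consistent.

no error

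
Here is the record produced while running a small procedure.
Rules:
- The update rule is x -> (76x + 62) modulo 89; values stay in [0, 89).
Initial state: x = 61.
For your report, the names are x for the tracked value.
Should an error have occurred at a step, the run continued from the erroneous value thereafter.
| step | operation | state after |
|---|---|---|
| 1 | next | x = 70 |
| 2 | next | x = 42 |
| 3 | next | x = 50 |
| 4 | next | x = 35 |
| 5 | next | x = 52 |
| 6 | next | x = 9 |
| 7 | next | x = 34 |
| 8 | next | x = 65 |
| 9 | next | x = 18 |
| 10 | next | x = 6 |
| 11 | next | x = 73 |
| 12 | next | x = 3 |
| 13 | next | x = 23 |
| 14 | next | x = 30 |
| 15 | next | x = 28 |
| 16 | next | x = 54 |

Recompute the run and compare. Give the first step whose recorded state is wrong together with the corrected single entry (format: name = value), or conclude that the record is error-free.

no error

step 1: x = (76*61 + 62) mod 89 = 70 -> exactly as logged
step 2: x = (76*70 + 62) mod 89 = 42 -> verified
step 3: x = (76*42 + 62) mod 89 = 50 -> exactly as logged
step 4: x = (76*50 + 62) mod 89 = 35 -> confirmed correct
step 5: x = (76*35 + 62) mod 89 = 52 -> consistent with the record
step 6: x = (76*52 + 62) mod 89 = 9 -> matches
step 7: x = (76*9 + 62) mod 89 = 34 -> in agreement
step 8: x = (76*34 + 62) mod 89 = 65 -> in agreement
step 9: x = (76*65 + 62) mod 89 = 18 -> checks out
step 10: x = (76*18 + 62) mod 89 = 6 -> checks out
step 11: x = (76*6 + 62) mod 89 = 73 -> no discrepancy
step 12: x = (76*73 + 62) mod 89 = 3 -> consistent with the record
step 13: x = (76*3 + 62) mod 89 = 23 -> confirmed correct
step 14: x = (76*23 + 62) mod 89 = 30 -> consistent with the record
step 15: x = (76*30 + 62) mod 89 = 28 -> consistent with the record
step 16: x = (76*28 + 62) mod 89 = 54 -> in agreement
The whole run recomputes cleanly — no discrepancies.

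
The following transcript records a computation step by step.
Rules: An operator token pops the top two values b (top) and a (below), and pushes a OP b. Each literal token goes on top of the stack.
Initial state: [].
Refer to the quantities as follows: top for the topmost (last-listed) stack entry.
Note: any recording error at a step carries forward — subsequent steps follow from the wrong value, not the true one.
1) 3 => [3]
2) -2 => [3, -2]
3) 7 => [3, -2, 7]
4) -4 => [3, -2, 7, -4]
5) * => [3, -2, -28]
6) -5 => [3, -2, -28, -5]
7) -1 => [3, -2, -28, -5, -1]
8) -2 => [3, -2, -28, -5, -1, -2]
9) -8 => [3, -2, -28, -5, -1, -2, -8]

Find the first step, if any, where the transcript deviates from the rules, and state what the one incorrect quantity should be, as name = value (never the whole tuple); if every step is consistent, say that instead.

no error

step 1: push 3: top = 3 -> in agreement
step 2: push -2: top = -2 -> verified
step 3: push 7: top = 7 -> checks out
step 4: push -4: top = -4 -> checks out
step 5: 7 * -4 = -28 -> verified
step 6: push -5: top = -5 -> consistent with the transcript
step 7: push -1: top = -1 -> matches
step 8: push -2: top = -2 -> verified
step 9: push -8: top = -8 -> matches
The recomputation confirms every line.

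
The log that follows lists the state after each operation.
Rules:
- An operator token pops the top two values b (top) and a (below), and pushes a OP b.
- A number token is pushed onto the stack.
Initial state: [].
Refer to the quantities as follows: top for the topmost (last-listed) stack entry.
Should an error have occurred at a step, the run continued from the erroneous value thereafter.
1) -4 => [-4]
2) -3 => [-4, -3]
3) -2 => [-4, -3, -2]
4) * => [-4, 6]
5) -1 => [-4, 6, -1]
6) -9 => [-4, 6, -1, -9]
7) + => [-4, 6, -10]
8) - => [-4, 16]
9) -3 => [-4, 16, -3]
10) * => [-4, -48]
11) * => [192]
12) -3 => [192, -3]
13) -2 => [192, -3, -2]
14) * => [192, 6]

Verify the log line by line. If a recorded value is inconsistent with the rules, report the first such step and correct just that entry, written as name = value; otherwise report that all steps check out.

step 1: push -4: top = -4 -> in agreement
step 2: push -3: top = -3 -> verified
step 3: push -2: top = -2 -> matches
step 4: -3 * -2 = 6 -> consistent with the log
step 5: push -1: top = -1 -> consistent with the log
step 6: push -9: top = -9 -> verified
step 7: -1 + -9 = -10 -> confirmed correct
step 8: 6 - -10 = 16 -> matches
step 9: push -3: top = -3 -> consistent with the log
step 10: 16 * -3 = -48 -> agrees with the log
step 11: -4 * -48 = 192 -> no discrepancy
step 12: push -3: top = -3 -> exactly as logged
step 13: push -2: top = -2 -> verified
step 14: -3 * -2 = 6 -> no discrepancy
Nothing is out of place; the run is error-free.

no error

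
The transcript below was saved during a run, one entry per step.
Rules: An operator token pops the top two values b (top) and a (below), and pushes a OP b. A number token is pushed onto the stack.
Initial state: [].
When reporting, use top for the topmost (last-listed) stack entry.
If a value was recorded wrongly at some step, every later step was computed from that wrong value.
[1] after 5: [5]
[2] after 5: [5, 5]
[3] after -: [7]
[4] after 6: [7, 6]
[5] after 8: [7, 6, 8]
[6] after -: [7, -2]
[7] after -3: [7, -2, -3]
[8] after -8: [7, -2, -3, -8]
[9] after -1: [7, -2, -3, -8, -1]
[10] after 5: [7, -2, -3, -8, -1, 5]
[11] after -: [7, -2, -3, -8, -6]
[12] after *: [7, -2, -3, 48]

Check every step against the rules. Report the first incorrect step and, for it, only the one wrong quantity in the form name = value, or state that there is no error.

step 3, top = 0

step 1: push 5: top = 5 -> matches
step 2: push 5: top = 5 -> exactly as logged
step 3: 5 - 5 = 0 -> this is not what the transcript shows
First incorrect step: 3; the correct value is top = 0.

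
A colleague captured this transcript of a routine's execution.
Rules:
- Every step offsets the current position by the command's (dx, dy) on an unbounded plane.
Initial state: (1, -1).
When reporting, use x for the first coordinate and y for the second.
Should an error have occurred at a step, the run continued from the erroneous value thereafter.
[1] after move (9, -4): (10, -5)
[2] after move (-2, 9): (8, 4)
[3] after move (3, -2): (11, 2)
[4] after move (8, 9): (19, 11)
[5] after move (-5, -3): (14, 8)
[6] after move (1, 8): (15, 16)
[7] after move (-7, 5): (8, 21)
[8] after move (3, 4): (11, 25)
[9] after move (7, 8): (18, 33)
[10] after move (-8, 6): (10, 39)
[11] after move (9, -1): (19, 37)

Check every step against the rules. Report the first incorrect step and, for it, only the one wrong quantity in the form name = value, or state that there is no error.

Recomputing the run from the initial state:
step 1: x = 10, y = -5
step 2: x = 8, y = 4
step 3: x = 11, y = 2
step 4: x = 19, y = 11
step 5: x = 14, y = 8
step 6: x = 15, y = 16
step 7: x = 8, y = 21
step 8: x = 11, y = 25
step 9: x = 18, y = 33
step 10: x = 10, y = 39
step 11: x = 19, y = 38
The first disagreement with the transcript is at step 11, where the value should be y = 38.

step 11, y = 38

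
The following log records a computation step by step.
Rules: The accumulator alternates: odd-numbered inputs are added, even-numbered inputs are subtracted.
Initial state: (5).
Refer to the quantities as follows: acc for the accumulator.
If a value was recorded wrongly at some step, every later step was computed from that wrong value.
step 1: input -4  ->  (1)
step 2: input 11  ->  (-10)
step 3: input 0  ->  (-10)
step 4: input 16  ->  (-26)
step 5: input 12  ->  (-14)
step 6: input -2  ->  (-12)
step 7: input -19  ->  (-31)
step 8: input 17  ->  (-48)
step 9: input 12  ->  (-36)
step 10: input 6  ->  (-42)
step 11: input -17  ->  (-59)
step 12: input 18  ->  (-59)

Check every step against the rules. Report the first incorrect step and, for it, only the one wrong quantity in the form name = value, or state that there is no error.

Step 1: acc = 5 + -4 = 1 — no discrepancy.
Step 2: acc = 1 - 11 = -10 — in agreement.
Step 3: acc = -10 + 0 = -10 — checks out.
Step 4: acc = -10 - 16 = -26 — agrees with the log.
Step 5: acc = -26 + 12 = -14 — same as recorded.
Step 6: acc = -14 - -2 = -12 — checks out.
Step 7: acc = -12 + -19 = -31 — verified.
Step 8: acc = -31 - 17 = -48 — exactly as logged.
Step 9: acc = -48 + 12 = -36 — confirmed correct.
Step 10: acc = -36 - 6 = -42 — no discrepancy.
Step 11: acc = -42 + -17 = -59 — exactly as logged.
Step 12: acc = -59 - 18 = -77 — first mismatch against the log.
First deviation found at step 12; the corrected entry is acc = -77.

step 12, acc = -77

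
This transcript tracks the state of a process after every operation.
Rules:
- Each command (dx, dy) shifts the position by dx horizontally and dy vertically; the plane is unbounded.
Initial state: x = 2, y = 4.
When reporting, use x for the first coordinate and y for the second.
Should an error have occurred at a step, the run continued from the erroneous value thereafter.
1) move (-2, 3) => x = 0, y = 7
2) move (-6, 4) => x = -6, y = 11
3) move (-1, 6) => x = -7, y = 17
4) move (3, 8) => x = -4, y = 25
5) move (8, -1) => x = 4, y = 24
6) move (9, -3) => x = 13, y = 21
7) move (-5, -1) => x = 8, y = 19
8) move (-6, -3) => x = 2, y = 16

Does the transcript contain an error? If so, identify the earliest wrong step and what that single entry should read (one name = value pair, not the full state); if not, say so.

step 7, y = 20

Recomputing the run from the initial state:
step 1: x = 0, y = 7
step 2: x = -6, y = 11
step 3: x = -7, y = 17
step 4: x = -4, y = 25
step 5: x = 4, y = 24
step 6: x = 13, y = 21
step 7: x = 8, y = 20
step 8: x = 2, y = 17
The first disagreement with the transcript is at step 7, where the value should be y = 20.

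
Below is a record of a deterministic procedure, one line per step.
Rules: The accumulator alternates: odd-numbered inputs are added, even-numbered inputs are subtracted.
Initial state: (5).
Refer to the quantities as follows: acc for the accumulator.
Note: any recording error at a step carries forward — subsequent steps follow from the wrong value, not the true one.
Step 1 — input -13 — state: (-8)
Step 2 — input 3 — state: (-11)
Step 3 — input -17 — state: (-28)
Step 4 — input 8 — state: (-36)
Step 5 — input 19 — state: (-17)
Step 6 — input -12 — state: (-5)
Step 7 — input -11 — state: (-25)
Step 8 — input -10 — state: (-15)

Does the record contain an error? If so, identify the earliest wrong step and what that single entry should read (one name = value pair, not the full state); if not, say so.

1. acc = 5 + -13 = -8 (matches)
2. acc = -8 - 3 = -11 (no discrepancy)
3. acc = -11 + -17 = -28 (exactly as logged)
4. acc = -28 - 8 = -36 (checks out)
5. acc = -36 + 19 = -17 (consistent with the record)
6. acc = -17 - -12 = -5 (confirmed correct)
7. acc = -5 + -11 = -16 (the record disagrees here)
First deviation found at step 7; the corrected entry is acc = -16.

step 7, acc = -16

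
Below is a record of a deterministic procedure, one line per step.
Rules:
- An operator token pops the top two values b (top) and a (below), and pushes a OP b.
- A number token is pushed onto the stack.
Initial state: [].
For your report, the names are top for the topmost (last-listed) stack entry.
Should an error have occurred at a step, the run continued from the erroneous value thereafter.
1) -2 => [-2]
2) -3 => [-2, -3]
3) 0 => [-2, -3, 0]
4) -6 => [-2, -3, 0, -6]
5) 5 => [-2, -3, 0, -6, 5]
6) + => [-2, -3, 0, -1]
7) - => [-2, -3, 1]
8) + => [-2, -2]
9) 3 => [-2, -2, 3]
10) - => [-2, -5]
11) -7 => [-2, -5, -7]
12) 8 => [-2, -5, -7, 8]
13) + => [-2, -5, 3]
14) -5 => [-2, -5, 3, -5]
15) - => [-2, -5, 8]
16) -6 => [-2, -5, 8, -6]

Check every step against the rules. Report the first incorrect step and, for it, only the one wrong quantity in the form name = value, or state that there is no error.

step 13, top = 1

1. push -2: top = -2 (agrees with the record)
2. push -3: top = -3 (checks out)
3. push 0: top = 0 (no discrepancy)
4. push -6: top = -6 (consistent with the record)
5. push 5: top = 5 (same as recorded)
6. -6 + 5 = -1 (verified)
7. 0 - -1 = 1 (confirmed correct)
8. -3 + 1 = -2 (agrees with the record)
9. push 3: top = 3 (confirmed correct)
10. -2 - 3 = -5 (consistent with the record)
11. push -7: top = -7 (exactly as logged)
12. push 8: top = 8 (same as recorded)
13. -7 + 8 = 1 (the record disagrees here)
Conclusion: step 13 carries the first error; the entry should be top = 1.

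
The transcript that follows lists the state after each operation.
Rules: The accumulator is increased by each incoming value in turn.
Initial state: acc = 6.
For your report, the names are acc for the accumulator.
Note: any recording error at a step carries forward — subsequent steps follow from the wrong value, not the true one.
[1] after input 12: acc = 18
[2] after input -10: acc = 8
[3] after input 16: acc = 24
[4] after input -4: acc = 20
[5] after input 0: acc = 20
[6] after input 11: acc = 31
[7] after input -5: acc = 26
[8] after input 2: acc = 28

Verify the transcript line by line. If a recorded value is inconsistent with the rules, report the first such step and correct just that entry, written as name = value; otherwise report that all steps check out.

no error

Step 1: acc = 6 + 12 = 18 — consistent with the transcript.
Step 2: acc = 18 + -10 = 8 — verified.
Step 3: acc = 8 + 16 = 24 — agrees with the transcript.
Step 4: acc = 24 + -4 = 20 — same as recorded.
Step 5: acc = 20 + 0 = 20 — matches.
Step 6: acc = 20 + 11 = 31 — no discrepancy.
Step 7: acc = 31 + -5 = 26 — exactly as logged.
Step 8: acc = 26 + 2 = 28 — agrees with the transcript.
All steps check out; nothing to correct.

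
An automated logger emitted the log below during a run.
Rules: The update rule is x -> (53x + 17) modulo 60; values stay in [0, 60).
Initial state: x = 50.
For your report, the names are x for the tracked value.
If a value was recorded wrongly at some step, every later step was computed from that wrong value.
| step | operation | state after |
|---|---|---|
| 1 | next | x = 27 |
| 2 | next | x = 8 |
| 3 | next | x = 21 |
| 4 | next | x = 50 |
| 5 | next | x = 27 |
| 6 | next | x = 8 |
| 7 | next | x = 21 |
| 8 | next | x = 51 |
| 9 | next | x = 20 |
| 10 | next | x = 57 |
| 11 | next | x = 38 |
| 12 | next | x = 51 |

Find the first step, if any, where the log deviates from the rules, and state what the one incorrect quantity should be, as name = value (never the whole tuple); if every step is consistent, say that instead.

Recomputing the run from the initial state:
step 1: x = 27
step 2: x = 8
step 3: x = 21
step 4: x = 50
step 5: x = 27
step 6: x = 8
step 7: x = 21
step 8: x = 50
step 9: x = 27
step 10: x = 8
step 11: x = 21
step 12: x = 50
The first disagreement with the log is at step 8, where the value should be x = 50.

step 8, x = 50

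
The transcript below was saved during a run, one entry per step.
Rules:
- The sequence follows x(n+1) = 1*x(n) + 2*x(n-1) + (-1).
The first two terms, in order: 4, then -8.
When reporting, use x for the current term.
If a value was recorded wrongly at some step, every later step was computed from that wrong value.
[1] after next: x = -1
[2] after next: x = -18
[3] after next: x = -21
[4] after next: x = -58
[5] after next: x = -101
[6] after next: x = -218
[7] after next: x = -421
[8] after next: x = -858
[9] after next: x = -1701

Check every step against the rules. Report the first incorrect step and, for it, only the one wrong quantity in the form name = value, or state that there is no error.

no error

Recomputing the run from the initial state:
step 1: x = -1
step 2: x = -18
step 3: x = -21
step 4: x = -58
step 5: x = -101
step 6: x = -218
step 7: x = -421
step 8: x = -858
step 9: x = -1701
This matches the transcript at every step.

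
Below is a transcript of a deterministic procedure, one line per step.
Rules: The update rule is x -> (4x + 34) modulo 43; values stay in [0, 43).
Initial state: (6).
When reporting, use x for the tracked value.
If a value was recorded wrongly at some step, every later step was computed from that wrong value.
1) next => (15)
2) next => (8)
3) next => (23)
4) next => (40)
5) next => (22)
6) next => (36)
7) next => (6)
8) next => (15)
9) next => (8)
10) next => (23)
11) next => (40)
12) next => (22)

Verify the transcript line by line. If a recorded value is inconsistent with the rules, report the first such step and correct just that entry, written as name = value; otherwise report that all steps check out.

step 1: x = (4*6 + 34) mod 43 = 15 -> verified
step 2: x = (4*15 + 34) mod 43 = 8 -> no discrepancy
step 3: x = (4*8 + 34) mod 43 = 23 -> confirmed correct
step 4: x = (4*23 + 34) mod 43 = 40 -> same as recorded
step 5: x = (4*40 + 34) mod 43 = 22 -> verified
step 6: x = (4*22 + 34) mod 43 = 36 -> same as recorded
step 7: x = (4*36 + 34) mod 43 = 6 -> verified
step 8: x = (4*6 + 34) mod 43 = 15 -> confirmed correct
step 9: x = (4*15 + 34) mod 43 = 8 -> confirmed correct
step 10: x = (4*8 + 34) mod 43 = 23 -> verified
step 11: x = (4*23 + 34) mod 43 = 40 -> matches
step 12: x = (4*40 + 34) mod 43 = 22 -> verified
Nothing is out of place; the run is error-free.

no error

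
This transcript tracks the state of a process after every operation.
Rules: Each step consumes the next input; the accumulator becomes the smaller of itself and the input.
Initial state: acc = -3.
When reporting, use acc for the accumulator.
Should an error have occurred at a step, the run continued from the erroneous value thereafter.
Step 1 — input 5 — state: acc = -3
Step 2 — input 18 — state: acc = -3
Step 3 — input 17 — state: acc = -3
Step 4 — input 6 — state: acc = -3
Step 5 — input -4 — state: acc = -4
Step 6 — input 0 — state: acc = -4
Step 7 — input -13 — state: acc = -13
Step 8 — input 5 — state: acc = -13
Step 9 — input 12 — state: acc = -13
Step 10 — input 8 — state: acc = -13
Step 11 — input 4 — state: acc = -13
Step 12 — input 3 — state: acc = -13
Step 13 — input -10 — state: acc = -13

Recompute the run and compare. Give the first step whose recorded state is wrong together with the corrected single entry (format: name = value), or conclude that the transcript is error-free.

no error

1. acc = min(-3, 5) = -3 (matches)
2. acc = min(-3, 18) = -3 (no discrepancy)
3. acc = min(-3, 17) = -3 (checks out)
4. acc = min(-3, 6) = -3 (same as recorded)
5. acc = min(-3, -4) = -4 (exactly as logged)
6. acc = min(-4, 0) = -4 (consistent with the transcript)
7. acc = min(-4, -13) = -13 (exactly as logged)
8. acc = min(-13, 5) = -13 (consistent with the transcript)
9. acc = min(-13, 12) = -13 (exactly as logged)
10. acc = min(-13, 8) = -13 (verified)
11. acc = min(-13, 4) = -13 (same as recorded)
12. acc = min(-13, 3) = -13 (consistent with the transcript)
13. acc = min(-13, -10) = -13 (in agreement)
The whole run recomputes cleanly — no discrepancies.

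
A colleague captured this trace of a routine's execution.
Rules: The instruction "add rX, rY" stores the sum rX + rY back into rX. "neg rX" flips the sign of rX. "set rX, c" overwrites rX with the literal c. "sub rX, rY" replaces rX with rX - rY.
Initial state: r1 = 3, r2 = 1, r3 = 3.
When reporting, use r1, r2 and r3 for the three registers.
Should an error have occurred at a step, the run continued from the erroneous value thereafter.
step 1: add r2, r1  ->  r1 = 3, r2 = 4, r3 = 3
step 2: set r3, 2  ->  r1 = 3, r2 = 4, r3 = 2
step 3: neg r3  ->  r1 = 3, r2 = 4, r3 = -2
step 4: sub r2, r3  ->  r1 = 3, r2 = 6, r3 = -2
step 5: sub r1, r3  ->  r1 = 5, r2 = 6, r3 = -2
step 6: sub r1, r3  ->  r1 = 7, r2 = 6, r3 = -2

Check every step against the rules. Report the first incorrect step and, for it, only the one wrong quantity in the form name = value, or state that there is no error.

Step 1: r2 = 1 + 3 = 4 — matches.
Step 2: r3 = 2 — consistent with the trace.
Step 3: r3 = -(2) = -2 — confirmed correct.
Step 4: r2 = 4 - -2 = 6 — agrees with the trace.
Step 5: r1 = 3 - -2 = 5 — same as recorded.
Step 6: r1 = 5 - -2 = 7 — confirmed correct.
The recomputation confirms every line.

no error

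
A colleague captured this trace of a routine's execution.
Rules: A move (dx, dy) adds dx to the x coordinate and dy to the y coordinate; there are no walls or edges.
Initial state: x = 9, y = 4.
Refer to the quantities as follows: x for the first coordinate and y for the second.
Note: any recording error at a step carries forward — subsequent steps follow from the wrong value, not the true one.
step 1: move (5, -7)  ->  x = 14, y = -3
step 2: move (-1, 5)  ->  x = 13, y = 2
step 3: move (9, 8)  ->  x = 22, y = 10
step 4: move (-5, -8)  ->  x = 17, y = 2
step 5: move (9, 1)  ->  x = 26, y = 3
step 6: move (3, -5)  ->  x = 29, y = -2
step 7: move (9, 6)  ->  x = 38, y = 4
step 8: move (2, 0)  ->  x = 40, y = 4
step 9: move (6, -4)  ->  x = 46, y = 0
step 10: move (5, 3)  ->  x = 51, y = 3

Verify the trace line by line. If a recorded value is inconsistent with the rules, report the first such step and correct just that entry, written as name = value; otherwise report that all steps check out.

Step 1: x = 9 + (5) = 14, y = 4 + (-7) = -3 — checks out.
Step 2: x = 14 + (-1) = 13, y = -3 + (5) = 2 — in agreement.
Step 3: x = 13 + (9) = 22, y = 2 + (8) = 10 — confirmed correct.
Step 4: x = 22 + (-5) = 17, y = 10 + (-8) = 2 — confirmed correct.
Step 5: x = 17 + (9) = 26, y = 2 + (1) = 3 — exactly as logged.
Step 6: x = 26 + (3) = 29, y = 3 + (-5) = -2 — checks out.
Step 7: x = 29 + (9) = 38, y = -2 + (6) = 4 — checks out.
Step 8: x = 38 + (2) = 40, y = 4 + (0) = 4 — confirmed correct.
Step 9: x = 40 + (6) = 46, y = 4 + (-4) = 0 — agrees with the trace.
Step 10: x = 46 + (5) = 51, y = 0 + (3) = 3 — checks out.
The whole run recomputes cleanly — no discrepancies.

no error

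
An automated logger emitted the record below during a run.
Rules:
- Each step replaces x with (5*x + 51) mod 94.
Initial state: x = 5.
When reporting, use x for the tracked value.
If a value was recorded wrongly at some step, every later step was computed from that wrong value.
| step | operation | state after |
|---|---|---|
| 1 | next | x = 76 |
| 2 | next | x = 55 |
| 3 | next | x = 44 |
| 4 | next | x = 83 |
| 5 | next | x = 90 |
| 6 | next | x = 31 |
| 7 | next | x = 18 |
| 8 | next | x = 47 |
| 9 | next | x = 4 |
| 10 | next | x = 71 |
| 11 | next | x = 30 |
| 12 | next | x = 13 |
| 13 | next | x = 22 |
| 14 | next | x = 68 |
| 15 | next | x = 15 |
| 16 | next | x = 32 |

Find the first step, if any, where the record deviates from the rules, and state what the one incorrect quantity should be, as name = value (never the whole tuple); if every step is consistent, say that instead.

Recomputing the run from the initial state:
step 1: x = 76
step 2: x = 55
step 3: x = 44
step 4: x = 83
step 5: x = 90
step 6: x = 31
step 7: x = 18
step 8: x = 47
step 9: x = 4
step 10: x = 71
step 11: x = 30
step 12: x = 13
step 13: x = 22
step 14: x = 67
step 15: x = 10
step 16: x = 7
The first disagreement with the record is at step 14, where the value should be x = 67.

step 14, x = 67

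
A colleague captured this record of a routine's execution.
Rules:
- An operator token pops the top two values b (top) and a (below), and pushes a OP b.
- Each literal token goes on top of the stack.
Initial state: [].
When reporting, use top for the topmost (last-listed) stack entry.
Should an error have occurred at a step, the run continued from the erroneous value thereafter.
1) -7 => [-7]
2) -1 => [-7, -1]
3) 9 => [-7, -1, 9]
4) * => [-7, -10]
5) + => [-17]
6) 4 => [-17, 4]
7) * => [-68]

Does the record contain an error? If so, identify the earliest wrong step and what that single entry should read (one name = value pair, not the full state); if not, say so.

step 4, top = -9

Step 1: push -7: top = -7 — verified.
Step 2: push -1: top = -1 — same as recorded.
Step 3: push 9: top = 9 — confirmed correct.
Step 4: -1 * 9 = -9 — the record disagrees here.
First deviation found at step 4; the corrected entry is top = -9.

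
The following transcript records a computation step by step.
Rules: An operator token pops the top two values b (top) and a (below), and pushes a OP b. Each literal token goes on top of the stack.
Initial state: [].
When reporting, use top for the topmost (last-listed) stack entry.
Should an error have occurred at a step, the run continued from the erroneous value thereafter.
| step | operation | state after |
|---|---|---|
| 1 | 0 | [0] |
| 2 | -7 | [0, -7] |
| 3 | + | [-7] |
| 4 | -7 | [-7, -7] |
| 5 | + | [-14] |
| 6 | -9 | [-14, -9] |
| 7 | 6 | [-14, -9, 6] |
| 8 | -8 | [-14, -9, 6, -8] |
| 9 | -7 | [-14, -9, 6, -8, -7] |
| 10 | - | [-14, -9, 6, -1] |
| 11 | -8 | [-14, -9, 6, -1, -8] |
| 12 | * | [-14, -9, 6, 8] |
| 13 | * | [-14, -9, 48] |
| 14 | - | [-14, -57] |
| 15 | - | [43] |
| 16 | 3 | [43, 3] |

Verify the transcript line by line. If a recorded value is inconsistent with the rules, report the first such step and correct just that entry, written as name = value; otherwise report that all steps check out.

step 1: push 0: top = 0 -> agrees with the transcript
step 2: push -7: top = -7 -> confirmed correct
step 3: 0 + -7 = -7 -> matches
step 4: push -7: top = -7 -> consistent with the transcript
step 5: -7 + -7 = -14 -> no discrepancy
step 6: push -9: top = -9 -> confirmed correct
step 7: push 6: top = 6 -> matches
step 8: push -8: top = -8 -> confirmed correct
step 9: push -7: top = -7 -> in agreement
step 10: -8 - -7 = -1 -> verified
step 11: push -8: top = -8 -> same as recorded
step 12: -1 * -8 = 8 -> in agreement
step 13: 6 * 8 = 48 -> in agreement
step 14: -9 - 48 = -57 -> exactly as logged
step 15: -14 - -57 = 43 -> checks out
step 16: push 3: top = 3 -> same as recorded
All steps check out; nothing to correct.

no error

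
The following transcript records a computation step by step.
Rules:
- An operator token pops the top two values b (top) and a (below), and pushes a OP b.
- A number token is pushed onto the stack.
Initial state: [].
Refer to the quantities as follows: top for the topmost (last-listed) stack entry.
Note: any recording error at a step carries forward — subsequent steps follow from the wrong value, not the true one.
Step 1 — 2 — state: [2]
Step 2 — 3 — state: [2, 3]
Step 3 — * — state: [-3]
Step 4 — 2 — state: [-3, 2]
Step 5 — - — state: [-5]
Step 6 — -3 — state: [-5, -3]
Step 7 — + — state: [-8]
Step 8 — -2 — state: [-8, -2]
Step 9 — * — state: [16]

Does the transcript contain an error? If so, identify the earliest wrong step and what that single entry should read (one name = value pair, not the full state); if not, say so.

step 3, top = 6

Recomputing the run from the initial state:
step 1: [2]
step 2: [2, 3]
step 3: [6]
step 4: [6, 2]
step 5: [4]
step 6: [4, -3]
step 7: [1]
step 8: [1, -2]
step 9: [-2]
The first disagreement with the transcript is at step 3, where the value should be top = 6.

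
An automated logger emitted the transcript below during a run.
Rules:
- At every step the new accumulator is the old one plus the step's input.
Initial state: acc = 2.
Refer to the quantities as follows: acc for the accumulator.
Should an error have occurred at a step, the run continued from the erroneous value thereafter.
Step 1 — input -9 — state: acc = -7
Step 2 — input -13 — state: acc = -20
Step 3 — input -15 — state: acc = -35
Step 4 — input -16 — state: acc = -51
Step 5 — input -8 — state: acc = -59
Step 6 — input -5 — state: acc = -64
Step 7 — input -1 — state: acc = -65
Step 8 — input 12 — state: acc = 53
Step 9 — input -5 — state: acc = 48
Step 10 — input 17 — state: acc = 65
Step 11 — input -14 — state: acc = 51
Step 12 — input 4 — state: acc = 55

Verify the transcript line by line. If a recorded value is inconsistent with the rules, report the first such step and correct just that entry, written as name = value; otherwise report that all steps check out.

step 8, acc = -53

step 1: acc = 2 + -9 = -7 -> agrees with the transcript
step 2: acc = -7 + -13 = -20 -> confirmed correct
step 3: acc = -20 + -15 = -35 -> in agreement
step 4: acc = -35 + -16 = -51 -> checks out
step 5: acc = -51 + -8 = -59 -> no discrepancy
step 6: acc = -59 + -5 = -64 -> exactly as logged
step 7: acc = -64 + -1 = -65 -> exactly as logged
step 8: acc = -65 + 12 = -53 -> the transcript has a different value
That makes step 8 the first incorrect line — acc = -53 is what it should show.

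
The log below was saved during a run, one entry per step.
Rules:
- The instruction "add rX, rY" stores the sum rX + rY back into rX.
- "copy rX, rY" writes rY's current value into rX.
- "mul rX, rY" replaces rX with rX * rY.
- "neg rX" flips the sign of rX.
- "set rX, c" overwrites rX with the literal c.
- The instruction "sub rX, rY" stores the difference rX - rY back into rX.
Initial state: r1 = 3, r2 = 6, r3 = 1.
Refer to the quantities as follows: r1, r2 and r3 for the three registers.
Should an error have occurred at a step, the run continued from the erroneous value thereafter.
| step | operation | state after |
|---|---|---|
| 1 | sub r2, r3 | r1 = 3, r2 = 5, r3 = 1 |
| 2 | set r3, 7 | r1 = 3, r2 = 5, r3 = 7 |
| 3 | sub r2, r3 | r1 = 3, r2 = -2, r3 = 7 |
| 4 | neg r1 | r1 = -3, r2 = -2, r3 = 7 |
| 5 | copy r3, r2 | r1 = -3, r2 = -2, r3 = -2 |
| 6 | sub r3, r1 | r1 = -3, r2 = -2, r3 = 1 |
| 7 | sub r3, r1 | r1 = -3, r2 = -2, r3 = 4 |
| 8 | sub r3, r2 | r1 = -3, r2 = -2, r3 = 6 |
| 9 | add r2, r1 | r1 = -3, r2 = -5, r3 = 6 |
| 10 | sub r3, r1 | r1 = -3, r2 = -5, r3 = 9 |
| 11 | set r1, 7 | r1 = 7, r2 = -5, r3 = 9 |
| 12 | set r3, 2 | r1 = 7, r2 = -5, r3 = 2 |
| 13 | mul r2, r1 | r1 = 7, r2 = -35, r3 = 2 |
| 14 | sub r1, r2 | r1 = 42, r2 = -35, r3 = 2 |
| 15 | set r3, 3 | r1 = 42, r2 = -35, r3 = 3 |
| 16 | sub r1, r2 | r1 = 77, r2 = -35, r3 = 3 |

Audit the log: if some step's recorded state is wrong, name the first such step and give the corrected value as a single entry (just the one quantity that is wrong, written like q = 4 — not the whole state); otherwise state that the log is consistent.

no error

1. r2 = 6 - 1 = 5 (exactly as logged)
2. r3 = 7 (no discrepancy)
3. r2 = 5 - 7 = -2 (no discrepancy)
4. r1 = -(3) = -3 (matches)
5. r3 = -2 (checks out)
6. r3 = -2 - -3 = 1 (in agreement)
7. r3 = 1 - -3 = 4 (verified)
8. r3 = 4 - -2 = 6 (no discrepancy)
9. r2 = -2 + -3 = -5 (checks out)
10. r3 = 6 - -3 = 9 (consistent with the log)
11. r1 = 7 (agrees with the log)
12. r3 = 2 (in agreement)
13. r2 = -5 * 7 = -35 (consistent with the log)
14. r1 = 7 - -35 = 42 (confirmed correct)
15. r3 = 3 (no discrepancy)
16. r1 = 42 - -35 = 77 (exactly as logged)
The whole run recomputes cleanly — no discrepancies.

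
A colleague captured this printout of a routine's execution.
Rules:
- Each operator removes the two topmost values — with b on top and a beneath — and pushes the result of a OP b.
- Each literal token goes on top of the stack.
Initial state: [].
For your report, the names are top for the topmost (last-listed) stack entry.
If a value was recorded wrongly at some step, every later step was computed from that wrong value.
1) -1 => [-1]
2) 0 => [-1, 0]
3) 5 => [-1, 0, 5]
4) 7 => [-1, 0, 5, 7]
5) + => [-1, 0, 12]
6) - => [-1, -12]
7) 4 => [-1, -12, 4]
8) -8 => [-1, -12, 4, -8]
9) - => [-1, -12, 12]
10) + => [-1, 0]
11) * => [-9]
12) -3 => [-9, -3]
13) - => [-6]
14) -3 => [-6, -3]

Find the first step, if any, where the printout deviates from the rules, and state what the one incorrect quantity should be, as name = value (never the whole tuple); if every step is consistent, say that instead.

1. push -1: top = -1 (checks out)
2. push 0: top = 0 (agrees with the printout)
3. push 5: top = 5 (same as recorded)
4. push 7: top = 7 (checks out)
5. 5 + 7 = 12 (agrees with the printout)
6. 0 - 12 = -12 (no discrepancy)
7. push 4: top = 4 (agrees with the printout)
8. push -8: top = -8 (in agreement)
9. 4 - -8 = 12 (confirmed correct)
10. -12 + 12 = 0 (no discrepancy)
11. -1 * 0 = 0 (the printout has a different value)
First deviation found at step 11; the corrected entry is top = 0.

step 11, top = 0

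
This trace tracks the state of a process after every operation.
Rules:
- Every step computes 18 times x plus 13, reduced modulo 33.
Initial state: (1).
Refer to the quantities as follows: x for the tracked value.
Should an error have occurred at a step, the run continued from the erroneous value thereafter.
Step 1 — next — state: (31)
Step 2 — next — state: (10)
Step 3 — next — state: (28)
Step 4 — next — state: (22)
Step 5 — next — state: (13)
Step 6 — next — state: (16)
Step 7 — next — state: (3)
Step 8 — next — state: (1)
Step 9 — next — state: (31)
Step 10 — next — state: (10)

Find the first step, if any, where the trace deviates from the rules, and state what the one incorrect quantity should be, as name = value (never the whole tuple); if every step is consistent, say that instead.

step 7, x = 4

Step 1: x = (18*1 + 13) mod 33 = 31 — in agreement.
Step 2: x = (18*31 + 13) mod 33 = 10 — exactly as logged.
Step 3: x = (18*10 + 13) mod 33 = 28 — no discrepancy.
Step 4: x = (18*28 + 13) mod 33 = 22 — confirmed correct.
Step 5: x = (18*22 + 13) mod 33 = 13 — same as recorded.
Step 6: x = (18*13 + 13) mod 33 = 16 — confirmed correct.
Step 7: x = (18*16 + 13) mod 33 = 4 — not what was recorded.
First deviation found at step 7; the corrected entry is x = 4.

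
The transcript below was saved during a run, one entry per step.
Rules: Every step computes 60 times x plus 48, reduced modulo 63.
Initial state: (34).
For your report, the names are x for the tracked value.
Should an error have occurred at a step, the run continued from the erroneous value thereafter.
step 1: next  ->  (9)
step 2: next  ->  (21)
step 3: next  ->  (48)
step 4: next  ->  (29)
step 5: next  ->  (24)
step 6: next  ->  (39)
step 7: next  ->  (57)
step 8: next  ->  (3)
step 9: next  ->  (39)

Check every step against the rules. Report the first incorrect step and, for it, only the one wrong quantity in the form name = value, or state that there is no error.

step 4, x = 30

1. x = (60*34 + 48) mod 63 = 9 (consistent with the transcript)
2. x = (60*9 + 48) mod 63 = 21 (confirmed correct)
3. x = (60*21 + 48) mod 63 = 48 (exactly as logged)
4. x = (60*48 + 48) mod 63 = 30 (the transcript has a different value)
Conclusion: step 4 carries the first error; the entry should be x = 30.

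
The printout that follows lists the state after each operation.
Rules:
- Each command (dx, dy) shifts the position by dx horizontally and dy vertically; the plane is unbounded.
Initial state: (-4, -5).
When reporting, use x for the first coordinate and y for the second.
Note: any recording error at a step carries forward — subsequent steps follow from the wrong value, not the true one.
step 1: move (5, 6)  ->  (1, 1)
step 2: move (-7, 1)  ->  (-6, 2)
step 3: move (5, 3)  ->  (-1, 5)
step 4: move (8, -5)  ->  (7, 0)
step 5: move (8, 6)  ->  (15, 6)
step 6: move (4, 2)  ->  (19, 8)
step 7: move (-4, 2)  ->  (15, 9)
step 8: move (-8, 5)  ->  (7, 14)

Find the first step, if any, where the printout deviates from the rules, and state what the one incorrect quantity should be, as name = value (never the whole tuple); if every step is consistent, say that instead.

Step 1: x = -4 + (5) = 1, y = -5 + (6) = 1 — in agreement.
Step 2: x = 1 + (-7) = -6, y = 1 + (1) = 2 — matches.
Step 3: x = -6 + (5) = -1, y = 2 + (3) = 5 — in agreement.
Step 4: x = -1 + (8) = 7, y = 5 + (-5) = 0 — no discrepancy.
Step 5: x = 7 + (8) = 15, y = 0 + (6) = 6 — in agreement.
Step 6: x = 15 + (4) = 19, y = 6 + (2) = 8 — agrees with the printout.
Step 7: x = 19 + (-4) = 15, y = 8 + (2) = 10 — the printout disagrees here.
That makes step 7 the first incorrect line — y = 10 is what it should show.

step 7, y = 10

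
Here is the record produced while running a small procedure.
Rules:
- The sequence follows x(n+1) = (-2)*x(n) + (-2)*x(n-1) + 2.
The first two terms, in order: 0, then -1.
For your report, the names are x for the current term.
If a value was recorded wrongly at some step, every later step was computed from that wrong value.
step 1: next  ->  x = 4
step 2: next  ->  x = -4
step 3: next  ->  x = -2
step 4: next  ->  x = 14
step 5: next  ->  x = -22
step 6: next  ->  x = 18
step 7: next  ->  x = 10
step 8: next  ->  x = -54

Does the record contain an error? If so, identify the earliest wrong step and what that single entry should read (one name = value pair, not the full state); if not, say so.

step 3, x = 2

Recomputing the run from the initial state:
step 1: x = 4
step 2: x = -4
step 3: x = 2
step 4: x = 6
step 5: x = -14
step 6: x = 18
step 7: x = -6
step 8: x = -22
The first disagreement with the record is at step 3, where the value should be x = 2.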